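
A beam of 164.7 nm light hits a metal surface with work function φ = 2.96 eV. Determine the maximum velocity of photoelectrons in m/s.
1.2676e+06 m/s

First, find the maximum kinetic energy:
E_photon = hc/λ = 7.5279 eV
KE_max = E_photon - φ = 7.5279 - 2.96 = 4.5679 eV

Convert to Joules: KE_max = 4.5679 × 1.602×10⁻¹⁹ J = 7.3186e-19 J

Then use KE = ½mv² to find velocity:
v = √(2·KE/m) = √(2 × 7.3186e-19 J / 9.109e-31 kg)
v = 1.2676e+06 m/s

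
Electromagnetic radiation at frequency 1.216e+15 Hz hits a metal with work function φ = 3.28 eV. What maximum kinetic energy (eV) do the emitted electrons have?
1.7490 eV

Using Einstein's photoelectric equation: KE_max = hf - φ

First, calculate the photon energy:
E_photon = hf = (6.626×10⁻³⁴ J·s)(1.216e+15 Hz)
E_photon = 5.0290 eV

Then, the maximum kinetic energy:
KE_max = E_photon - φ = 5.0290 eV - 3.28 eV = 1.7490 eV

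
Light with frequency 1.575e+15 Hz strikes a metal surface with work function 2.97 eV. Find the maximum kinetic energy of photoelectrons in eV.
3.5437 eV

Using Einstein's photoelectric equation: KE_max = hf - φ

First, calculate the photon energy:
E_photon = hf = (6.626×10⁻³⁴ J·s)(1.575e+15 Hz)
E_photon = 6.5137 eV

Then, the maximum kinetic energy:
KE_max = E_photon - φ = 6.5137 eV - 2.97 eV = 3.5437 eV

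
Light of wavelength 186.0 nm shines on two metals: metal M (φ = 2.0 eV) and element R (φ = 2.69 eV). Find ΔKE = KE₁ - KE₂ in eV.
0.6900 eV

Using KE_max = hc/λ - φ for each metal:

Photon energy: E = hc/λ = 6.6658 eV

For metal M (φ₁ = 2.0 eV):
KE₁ = E - φ₁ = 6.6658 - 2.0 = 4.6658 eV

For element R (φ₂ = 2.69 eV):
KE₂ = E - φ₂ = 6.6658 - 2.69 = 3.9758 eV

Difference:
ΔKE = KE₁ - KE₂ = 4.6658 - 3.9758 = 0.6900 eV

Note: The difference equals the difference in work functions: 2.69 - 2.0 = 0.69 eV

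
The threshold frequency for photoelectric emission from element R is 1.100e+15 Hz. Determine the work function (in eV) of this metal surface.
4.55 eV

At the threshold frequency, photon energy equals work function:
φ = hf₀

Calculating:
φ = (6.626×10⁻³⁴ J·s)(1.100e+15 Hz)
φ = 4.55 eV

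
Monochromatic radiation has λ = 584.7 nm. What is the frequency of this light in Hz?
5.1273e+14 Hz

Using the wave equation: c = fλ

Solving for frequency:
f = c/λ = (3×10⁸ m/s) / (584.7×10⁻⁹ m)
f = 5.1273e+14 Hz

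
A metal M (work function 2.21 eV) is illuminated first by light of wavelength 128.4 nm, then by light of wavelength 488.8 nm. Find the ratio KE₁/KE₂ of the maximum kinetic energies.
22.8057

Using Einstein's equation: KE_max = hc/λ - φ

For λ₁ = 128.4 nm:
E₁ = hc/λ₁ = 9.6561 eV
KE₁ = E₁ - φ = 9.6561 - 2.21 = 7.4461 eV

For λ₂ = 488.8 nm:
E₂ = hc/λ₂ = 2.5365 eV
KE₂ = E₂ - φ = 2.5365 - 2.21 = 0.3265 eV

Ratio: KE₁/KE₂ = 7.4461/0.3265 = 22.8057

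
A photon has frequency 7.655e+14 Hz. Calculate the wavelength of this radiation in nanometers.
391.63 nm

Using the wave equation: c = fλ

Solving for wavelength:
λ = c/f = (3×10⁸ m/s) / (7.655e+14 Hz)
λ = 391.63 nm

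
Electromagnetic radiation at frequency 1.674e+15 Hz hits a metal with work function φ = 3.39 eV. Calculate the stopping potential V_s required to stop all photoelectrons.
3.5331 V

The stopping potential V_s satisfies: eV_s = KE_max

First, find KE_max using Einstein's equation:
E_photon = hf = (6.626×10⁻³⁴ J·s)(1.674e+15 Hz) = 6.9231 eV
KE_max = E_photon - φ = 6.9231 - 3.39 = 3.5331 eV

Since eV_s = KE_max:
V_s = KE_max/e = 3.5331 V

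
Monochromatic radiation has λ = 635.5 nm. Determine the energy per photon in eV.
1.9510 eV

Using E = hf = hc/λ:

E = hc/λ = (6.626×10⁻³⁴ J·s)(3×10⁸ m/s) / (635.5×10⁻⁹ m)
E = 1.9510 eV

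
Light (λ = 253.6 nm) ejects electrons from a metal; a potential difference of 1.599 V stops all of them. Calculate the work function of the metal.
3.29 eV

The stopping potential gives the maximum kinetic energy: KE_max = eV_s = 1.599 eV

From Einstein's photoelectric equation: KE_max = hc/λ - φ
Rearranging: φ = hc/λ - KE_max

Calculate photon energy:
E_photon = hc/λ = (6.626×10⁻³⁴ J·s)(3×10⁸ m/s) / (253.6×10⁻⁹ m) = 4.8890 eV

Therefore:
φ = 4.8890 - 1.599 = 3.29 eV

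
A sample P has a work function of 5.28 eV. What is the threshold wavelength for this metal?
234.82 nm

The threshold wavelength is when the photon energy equals the work function:
hc/λ₀ = φ

Solving for λ₀:
λ₀ = hc/φ = (6.626×10⁻³⁴ J·s)(3×10⁸ m/s) / (5.28 eV × 1.602×10⁻¹⁹ J/eV)
λ₀ = 234.82 nm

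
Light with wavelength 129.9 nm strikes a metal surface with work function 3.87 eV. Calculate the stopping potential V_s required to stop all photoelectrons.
5.6746 V

The stopping potential V_s satisfies: eV_s = KE_max

First, find KE_max using Einstein's equation:
E_photon = hc/λ = 9.5446 eV
KE_max = E_photon - φ = 9.5446 - 3.87 = 5.6746 eV

Since eV_s = KE_max:
V_s = KE_max/e = 5.6746 V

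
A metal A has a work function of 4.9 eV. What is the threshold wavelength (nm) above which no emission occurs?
253.03 nm

The threshold wavelength is when the photon energy equals the work function:
hc/λ₀ = φ

Solving for λ₀:
λ₀ = hc/φ = (6.626×10⁻³⁴ J·s)(3×10⁸ m/s) / (4.9 eV × 1.602×10⁻¹⁹ J/eV)
λ₀ = 253.03 nm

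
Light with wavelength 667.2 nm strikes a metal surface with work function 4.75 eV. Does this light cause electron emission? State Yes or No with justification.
No

For photoemission, the photon energy must exceed the work function.

Photon energy: E = hc/λ = 1.8583 eV
Work function: φ = 4.75 eV

Since E_photon (1.8583 eV) < φ (4.75 eV), photoemission will NOT occur.
The threshold wavelength is λ₀ = hc/φ = 261.0 nm.
Since 667.2 nm > 261.0 nm, the photons lack sufficient energy.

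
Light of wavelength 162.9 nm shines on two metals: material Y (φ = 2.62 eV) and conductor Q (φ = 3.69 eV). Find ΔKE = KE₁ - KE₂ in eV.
1.0700 eV

Using KE_max = hc/λ - φ for each metal:

Photon energy: E = hc/λ = 7.6111 eV

For material Y (φ₁ = 2.62 eV):
KE₁ = E - φ₁ = 7.6111 - 2.62 = 4.9911 eV

For conductor Q (φ₂ = 3.69 eV):
KE₂ = E - φ₂ = 7.6111 - 3.69 = 3.9211 eV

Difference:
ΔKE = KE₁ - KE₂ = 4.9911 - 3.9211 = 1.0700 eV

Note: The difference equals the difference in work functions: 3.69 - 2.62 = 1.07 eV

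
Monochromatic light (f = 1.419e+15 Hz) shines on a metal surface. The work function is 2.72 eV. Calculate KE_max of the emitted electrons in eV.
3.1485 eV

Using Einstein's photoelectric equation: KE_max = hf - φ

First, calculate the photon energy:
E_photon = hf = (6.626×10⁻³⁴ J·s)(1.419e+15 Hz)
E_photon = 5.8685 eV

Then, the maximum kinetic energy:
KE_max = E_photon - φ = 5.8685 eV - 2.72 eV = 3.1485 eV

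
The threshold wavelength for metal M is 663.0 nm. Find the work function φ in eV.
1.87 eV

At the threshold wavelength, photon energy equals work function:
φ = hc/λ₀

Calculating:
φ = (6.626×10⁻³⁴ J·s)(3×10⁸ m/s) / (663.0×10⁻⁹ m)
φ = 1.87 eV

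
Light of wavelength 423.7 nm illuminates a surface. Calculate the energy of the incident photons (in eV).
2.9262 eV

Using E = hf = hc/λ:

E = hc/λ = (6.626×10⁻³⁴ J·s)(3×10⁸ m/s) / (423.7×10⁻⁹ m)
E = 2.9262 eV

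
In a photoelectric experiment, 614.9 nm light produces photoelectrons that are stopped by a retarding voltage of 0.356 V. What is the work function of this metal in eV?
1.66 eV

The stopping potential gives the maximum kinetic energy: KE_max = eV_s = 0.356 eV

From Einstein's photoelectric equation: KE_max = hc/λ - φ
Rearranging: φ = hc/λ - KE_max

Calculate photon energy:
E_photon = hc/λ = (6.626×10⁻³⁴ J·s)(3×10⁸ m/s) / (614.9×10⁻⁹ m) = 2.0163 eV

Therefore:
φ = 2.0163 - 0.356 = 1.66 eV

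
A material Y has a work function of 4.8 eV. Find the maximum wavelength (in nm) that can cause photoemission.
258.30 nm

The threshold wavelength is when the photon energy equals the work function:
hc/λ₀ = φ

Solving for λ₀:
λ₀ = hc/φ = (6.626×10⁻³⁴ J·s)(3×10⁸ m/s) / (4.8 eV × 1.602×10⁻¹⁹ J/eV)
λ₀ = 258.30 nm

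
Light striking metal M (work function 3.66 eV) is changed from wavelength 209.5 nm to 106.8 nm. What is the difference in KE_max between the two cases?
5.6909 eV

Using Einstein's equation: KE_max = hc/λ - φ

For λ₁ = 209.5 nm:
KE₁ = hc/λ₁ - φ = 5.9181 - 3.66 = 2.2581 eV

For λ₂ = 106.8 nm:
KE₂ = hc/λ₂ - φ = 11.6090 - 3.66 = 7.9490 eV

Change in KE:
ΔKE = KE₂ - KE₁ = 7.9490 - 2.2581 = 5.6909 eV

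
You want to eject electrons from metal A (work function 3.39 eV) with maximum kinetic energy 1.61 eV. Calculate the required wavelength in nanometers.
247.97 nm

From Einstein's equation: KE_max = hc/λ - φ

Rearranging for λ:
hc/λ = KE_max + φ
λ = hc/(KE_max + φ)

Required photon energy:
E_photon = KE_max + φ = 1.61 + 3.39 = 5.00 eV

Required wavelength:
λ = hc/E_photon = (6.626×10⁻³⁴)(3×10⁸) / (5.00 × 1.602×10⁻¹⁹)
λ = 247.97 nm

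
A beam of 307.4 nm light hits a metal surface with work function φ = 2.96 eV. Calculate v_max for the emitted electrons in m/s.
6.1445e+05 m/s

First, find the maximum kinetic energy:
E_photon = hc/λ = 4.0333 eV
KE_max = E_photon - φ = 4.0333 - 2.96 = 1.0733 eV

Convert to Joules: KE_max = 1.0733 × 1.602×10⁻¹⁹ J = 1.7196e-19 J

Then use KE = ½mv² to find velocity:
v = √(2·KE/m) = √(2 × 1.7196e-19 J / 9.109e-31 kg)
v = 6.1445e+05 m/s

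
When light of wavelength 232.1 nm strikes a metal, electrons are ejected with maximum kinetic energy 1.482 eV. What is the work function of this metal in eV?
3.86 eV

From Einstein's photoelectric equation: KE_max = hf - φ = hc/λ - φ

Rearranging for φ:
φ = hc/λ - KE_max

Calculate photon energy:
E_photon = hc/λ = 5.3418 eV

Therefore:
φ = 5.3418 - 1.482 = 3.86 eV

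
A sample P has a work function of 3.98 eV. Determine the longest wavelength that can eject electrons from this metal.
311.52 nm

The threshold wavelength is when the photon energy equals the work function:
hc/λ₀ = φ

Solving for λ₀:
λ₀ = hc/φ = (6.626×10⁻³⁴ J·s)(3×10⁸ m/s) / (3.98 eV × 1.602×10⁻¹⁹ J/eV)
λ₀ = 311.52 nm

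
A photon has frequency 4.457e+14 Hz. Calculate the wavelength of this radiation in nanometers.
672.63 nm

Using the wave equation: c = fλ

Solving for wavelength:
λ = c/f = (3×10⁸ m/s) / (4.457e+14 Hz)
λ = 672.63 nm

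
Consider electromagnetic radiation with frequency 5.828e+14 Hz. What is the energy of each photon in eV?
2.4103 eV

Using E = hf:

E = hf = (6.626×10⁻³⁴ J·s)(5.828e+14 Hz)
E = 2.4103 eV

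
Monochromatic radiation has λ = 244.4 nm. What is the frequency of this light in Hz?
1.2266e+15 Hz

Using the wave equation: c = fλ

Solving for frequency:
f = c/λ = (3×10⁸ m/s) / (244.4×10⁻⁹ m)
f = 1.2266e+15 Hz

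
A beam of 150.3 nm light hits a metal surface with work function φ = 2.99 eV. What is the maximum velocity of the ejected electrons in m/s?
1.3601e+06 m/s

First, find the maximum kinetic energy:
E_photon = hc/λ = 8.2491 eV
KE_max = E_photon - φ = 8.2491 - 2.99 = 5.2591 eV

Convert to Joules: KE_max = 5.2591 × 1.602×10⁻¹⁹ J = 8.4260e-19 J

Then use KE = ½mv² to find velocity:
v = √(2·KE/m) = √(2 × 8.4260e-19 J / 9.109e-31 kg)
v = 1.3601e+06 m/s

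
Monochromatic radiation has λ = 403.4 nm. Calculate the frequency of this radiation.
7.4316e+14 Hz

Using the wave equation: c = fλ

Solving for frequency:
f = c/λ = (3×10⁸ m/s) / (403.4×10⁻⁹ m)
f = 7.4316e+14 Hz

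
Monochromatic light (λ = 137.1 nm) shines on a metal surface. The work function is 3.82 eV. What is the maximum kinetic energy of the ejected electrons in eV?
5.2233 eV

Using Einstein's photoelectric equation: KE_max = hf - φ = hc/λ - φ

First, calculate the photon energy:
E_photon = hc/λ = (6.626×10⁻³⁴ J·s)(3×10⁸ m/s) / (137.1×10⁻⁹ m)
E_photon = 9.0433 eV

Then, the maximum kinetic energy:
KE_max = E_photon - φ = 9.0433 eV - 3.82 eV = 5.2233 eV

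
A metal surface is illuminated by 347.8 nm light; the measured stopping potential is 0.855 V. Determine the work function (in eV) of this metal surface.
2.71 eV

The stopping potential gives the maximum kinetic energy: KE_max = eV_s = 0.855 eV

From Einstein's photoelectric equation: KE_max = hc/λ - φ
Rearranging: φ = hc/λ - KE_max

Calculate photon energy:
E_photon = hc/λ = (6.626×10⁻³⁴ J·s)(3×10⁸ m/s) / (347.8×10⁻⁹ m) = 3.5648 eV

Therefore:
φ = 3.5648 - 0.855 = 2.71 eV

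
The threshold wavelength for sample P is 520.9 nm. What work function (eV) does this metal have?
2.38 eV

At the threshold wavelength, photon energy equals work function:
φ = hc/λ₀

Calculating:
φ = (6.626×10⁻³⁴ J·s)(3×10⁸ m/s) / (520.9×10⁻⁹ m)
φ = 2.38 eV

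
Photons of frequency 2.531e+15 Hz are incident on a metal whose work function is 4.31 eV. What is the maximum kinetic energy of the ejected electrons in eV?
6.1574 eV

Using Einstein's photoelectric equation: KE_max = hf - φ

First, calculate the photon energy:
E_photon = hf = (6.626×10⁻³⁴ J·s)(2.531e+15 Hz)
E_photon = 10.4674 eV

Then, the maximum kinetic energy:
KE_max = E_photon - φ = 10.4674 eV - 4.31 eV = 6.1574 eV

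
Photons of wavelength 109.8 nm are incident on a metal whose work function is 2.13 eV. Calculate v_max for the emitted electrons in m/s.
1.7952e+06 m/s

First, find the maximum kinetic energy:
E_photon = hc/λ = 11.2918 eV
KE_max = E_photon - φ = 11.2918 - 2.13 = 9.1618 eV

Convert to Joules: KE_max = 9.1618 × 1.602×10⁻¹⁹ J = 1.4679e-18 J

Then use KE = ½mv² to find velocity:
v = √(2·KE/m) = √(2 × 1.4679e-18 J / 9.109e-31 kg)
v = 1.7952e+06 m/s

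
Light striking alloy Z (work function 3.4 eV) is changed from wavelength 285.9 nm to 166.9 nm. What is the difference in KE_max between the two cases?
3.0920 eV

Using Einstein's equation: KE_max = hc/λ - φ

For λ₁ = 285.9 nm:
KE₁ = hc/λ₁ - φ = 4.3366 - 3.4 = 0.9366 eV

For λ₂ = 166.9 nm:
KE₂ = hc/λ₂ - φ = 7.4287 - 3.4 = 4.0287 eV

Change in KE:
ΔKE = KE₂ - KE₁ = 4.0287 - 0.9366 = 3.0920 eV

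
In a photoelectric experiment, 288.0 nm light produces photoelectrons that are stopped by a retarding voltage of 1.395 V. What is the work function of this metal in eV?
2.91 eV

The stopping potential gives the maximum kinetic energy: KE_max = eV_s = 1.395 eV

From Einstein's photoelectric equation: KE_max = hc/λ - φ
Rearranging: φ = hc/λ - KE_max

Calculate photon energy:
E_photon = hc/λ = (6.626×10⁻³⁴ J·s)(3×10⁸ m/s) / (288.0×10⁻⁹ m) = 4.3050 eV

Therefore:
φ = 4.3050 - 1.395 = 2.91 eV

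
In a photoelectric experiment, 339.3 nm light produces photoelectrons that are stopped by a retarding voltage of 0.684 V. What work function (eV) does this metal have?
2.97 eV

The stopping potential gives the maximum kinetic energy: KE_max = eV_s = 0.684 eV

From Einstein's photoelectric equation: KE_max = hc/λ - φ
Rearranging: φ = hc/λ - KE_max

Calculate photon energy:
E_photon = hc/λ = (6.626×10⁻³⁴ J·s)(3×10⁸ m/s) / (339.3×10⁻⁹ m) = 3.6541 eV

Therefore:
φ = 3.6541 - 0.684 = 2.97 eV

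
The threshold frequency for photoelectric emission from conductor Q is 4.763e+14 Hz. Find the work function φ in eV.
1.97 eV

At the threshold frequency, photon energy equals work function:
φ = hf₀

Calculating:
φ = (6.626×10⁻³⁴ J·s)(4.763e+14 Hz)
φ = 1.97 eV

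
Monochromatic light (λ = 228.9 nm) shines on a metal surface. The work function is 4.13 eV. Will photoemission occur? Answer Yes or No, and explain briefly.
Yes

For photoemission, the photon energy must exceed the work function.

Photon energy: E = hc/λ = 5.4165 eV
Work function: φ = 4.13 eV

Since E_photon (5.4165 eV) > φ (4.13 eV), photoemission WILL occur.
The threshold wavelength is λ₀ = hc/φ = 300.2 nm.
Since 228.9 nm < 300.2 nm, the light has sufficient energy.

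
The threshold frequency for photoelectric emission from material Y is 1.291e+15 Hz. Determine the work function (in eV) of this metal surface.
5.34 eV

At the threshold frequency, photon energy equals work function:
φ = hf₀

Calculating:
φ = (6.626×10⁻³⁴ J·s)(1.291e+15 Hz)
φ = 5.34 eV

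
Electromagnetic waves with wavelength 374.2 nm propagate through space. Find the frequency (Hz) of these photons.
8.0116e+14 Hz

Using the wave equation: c = fλ

Solving for frequency:
f = c/λ = (3×10⁸ m/s) / (374.2×10⁻⁹ m)
f = 8.0116e+14 Hz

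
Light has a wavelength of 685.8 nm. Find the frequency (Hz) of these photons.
4.3714e+14 Hz

Using the wave equation: c = fλ

Solving for frequency:
f = c/λ = (3×10⁸ m/s) / (685.8×10⁻⁹ m)
f = 4.3714e+14 Hz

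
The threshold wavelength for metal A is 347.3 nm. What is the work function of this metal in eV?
3.57 eV

At the threshold wavelength, photon energy equals work function:
φ = hc/λ₀

Calculating:
φ = (6.626×10⁻³⁴ J·s)(3×10⁸ m/s) / (347.3×10⁻⁹ m)
φ = 3.57 eV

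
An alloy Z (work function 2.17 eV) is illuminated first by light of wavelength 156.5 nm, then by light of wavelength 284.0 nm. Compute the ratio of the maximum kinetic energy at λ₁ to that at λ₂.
2.6199

Using Einstein's equation: KE_max = hc/λ - φ

For λ₁ = 156.5 nm:
E₁ = hc/λ₁ = 7.9223 eV
KE₁ = E₁ - φ = 7.9223 - 2.17 = 5.7523 eV

For λ₂ = 284.0 nm:
E₂ = hc/λ₂ = 4.3656 eV
KE₂ = E₂ - φ = 4.3656 - 2.17 = 2.1956 eV

Ratio: KE₁/KE₂ = 5.7523/2.1956 = 2.6199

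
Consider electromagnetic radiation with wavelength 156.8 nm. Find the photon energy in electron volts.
7.9072 eV

Using E = hf = hc/λ:

E = hc/λ = (6.626×10⁻³⁴ J·s)(3×10⁸ m/s) / (156.8×10⁻⁹ m)
E = 7.9072 eV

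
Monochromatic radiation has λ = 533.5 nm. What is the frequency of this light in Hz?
5.6194e+14 Hz

Using the wave equation: c = fλ

Solving for frequency:
f = c/λ = (3×10⁸ m/s) / (533.5×10⁻⁹ m)
f = 5.6194e+14 Hz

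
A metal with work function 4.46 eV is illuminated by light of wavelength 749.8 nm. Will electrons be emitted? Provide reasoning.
No

For photoemission, the photon energy must exceed the work function.

Photon energy: E = hc/λ = 1.6536 eV
Work function: φ = 4.46 eV

Since E_photon (1.6536 eV) < φ (4.46 eV), photoemission will NOT occur.
The threshold wavelength is λ₀ = hc/φ = 278.0 nm.
Since 749.8 nm > 278.0 nm, the photons lack sufficient energy.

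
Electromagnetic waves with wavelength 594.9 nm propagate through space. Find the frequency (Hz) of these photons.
5.0394e+14 Hz

Using the wave equation: c = fλ

Solving for frequency:
f = c/λ = (3×10⁸ m/s) / (594.9×10⁻⁹ m)
f = 5.0394e+14 Hz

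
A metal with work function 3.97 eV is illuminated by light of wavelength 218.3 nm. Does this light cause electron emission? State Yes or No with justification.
Yes

For photoemission, the photon energy must exceed the work function.

Photon energy: E = hc/λ = 5.6795 eV
Work function: φ = 3.97 eV

Since E_photon (5.6795 eV) > φ (3.97 eV), photoemission WILL occur.
The threshold wavelength is λ₀ = hc/φ = 312.3 nm.
Since 218.3 nm < 312.3 nm, the light has sufficient energy.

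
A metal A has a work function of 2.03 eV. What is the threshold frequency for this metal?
4.9085e+14 Hz

The threshold frequency is when the photon energy equals the work function:
hf₀ = φ

Solving for f₀:
f₀ = φ/h = (2.03 eV × 1.602×10⁻¹⁹ J/eV) / (6.626×10⁻³⁴ J·s)
f₀ = 4.9085e+14 Hz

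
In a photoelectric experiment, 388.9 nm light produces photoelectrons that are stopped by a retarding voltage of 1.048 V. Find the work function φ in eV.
2.14 eV

The stopping potential gives the maximum kinetic energy: KE_max = eV_s = 1.048 eV

From Einstein's photoelectric equation: KE_max = hc/λ - φ
Rearranging: φ = hc/λ - KE_max

Calculate photon energy:
E_photon = hc/λ = (6.626×10⁻³⁴ J·s)(3×10⁸ m/s) / (388.9×10⁻⁹ m) = 3.1881 eV

Therefore:
φ = 3.1881 - 1.048 = 2.14 eV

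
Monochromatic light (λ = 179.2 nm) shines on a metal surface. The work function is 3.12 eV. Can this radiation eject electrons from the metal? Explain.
Yes

For photoemission, the photon energy must exceed the work function.

Photon energy: E = hc/λ = 6.9188 eV
Work function: φ = 3.12 eV

Since E_photon (6.9188 eV) > φ (3.12 eV), photoemission WILL occur.
The threshold wavelength is λ₀ = hc/φ = 397.4 nm.
Since 179.2 nm < 397.4 nm, the light has sufficient energy.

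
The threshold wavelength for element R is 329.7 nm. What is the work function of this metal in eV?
3.76 eV

At the threshold wavelength, photon energy equals work function:
φ = hc/λ₀

Calculating:
φ = (6.626×10⁻³⁴ J·s)(3×10⁸ m/s) / (329.7×10⁻⁹ m)
φ = 3.76 eV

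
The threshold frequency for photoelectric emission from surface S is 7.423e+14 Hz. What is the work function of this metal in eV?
3.07 eV

At the threshold frequency, photon energy equals work function:
φ = hf₀

Calculating:
φ = (6.626×10⁻³⁴ J·s)(7.423e+14 Hz)
φ = 3.07 eV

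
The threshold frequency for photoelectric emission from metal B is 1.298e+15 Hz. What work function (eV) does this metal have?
5.37 eV

At the threshold frequency, photon energy equals work function:
φ = hf₀

Calculating:
φ = (6.626×10⁻³⁴ J·s)(1.298e+15 Hz)
φ = 5.37 eV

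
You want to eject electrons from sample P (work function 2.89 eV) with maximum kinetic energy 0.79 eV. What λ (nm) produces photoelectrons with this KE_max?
336.91 nm

From Einstein's equation: KE_max = hc/λ - φ

Rearranging for λ:
hc/λ = KE_max + φ
λ = hc/(KE_max + φ)

Required photon energy:
E_photon = KE_max + φ = 0.79 + 2.89 = 3.68 eV

Required wavelength:
λ = hc/E_photon = (6.626×10⁻³⁴)(3×10⁸) / (3.68 × 1.602×10⁻¹⁹)
λ = 336.91 nm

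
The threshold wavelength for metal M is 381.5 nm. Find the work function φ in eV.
3.25 eV

At the threshold wavelength, photon energy equals work function:
φ = hc/λ₀

Calculating:
φ = (6.626×10⁻³⁴ J·s)(3×10⁸ m/s) / (381.5×10⁻⁹ m)
φ = 3.25 eV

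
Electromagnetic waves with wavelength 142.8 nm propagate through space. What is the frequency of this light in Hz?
2.0994e+15 Hz

Using the wave equation: c = fλ

Solving for frequency:
f = c/λ = (3×10⁸ m/s) / (142.8×10⁻⁹ m)
f = 2.0994e+15 Hz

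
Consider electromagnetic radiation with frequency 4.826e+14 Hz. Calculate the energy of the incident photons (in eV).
1.9959 eV

Using E = hf:

E = hf = (6.626×10⁻³⁴ J·s)(4.826e+14 Hz)
E = 1.9959 eV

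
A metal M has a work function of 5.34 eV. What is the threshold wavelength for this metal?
232.18 nm

The threshold wavelength is when the photon energy equals the work function:
hc/λ₀ = φ

Solving for λ₀:
λ₀ = hc/φ = (6.626×10⁻³⁴ J·s)(3×10⁸ m/s) / (5.34 eV × 1.602×10⁻¹⁹ J/eV)
λ₀ = 232.18 nm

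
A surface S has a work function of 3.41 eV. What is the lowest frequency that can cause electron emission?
8.2453e+14 Hz

The threshold frequency is when the photon energy equals the work function:
hf₀ = φ

Solving for f₀:
f₀ = φ/h = (3.41 eV × 1.602×10⁻¹⁹ J/eV) / (6.626×10⁻³⁴ J·s)
f₀ = 8.2453e+14 Hz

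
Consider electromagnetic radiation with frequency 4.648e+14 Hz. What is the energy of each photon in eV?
1.9223 eV

Using E = hf:

E = hf = (6.626×10⁻³⁴ J·s)(4.648e+14 Hz)
E = 1.9223 eV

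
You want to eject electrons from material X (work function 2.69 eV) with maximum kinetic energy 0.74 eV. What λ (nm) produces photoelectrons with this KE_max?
361.47 nm

From Einstein's equation: KE_max = hc/λ - φ

Rearranging for λ:
hc/λ = KE_max + φ
λ = hc/(KE_max + φ)

Required photon energy:
E_photon = KE_max + φ = 0.74 + 2.69 = 3.43 eV

Required wavelength:
λ = hc/E_photon = (6.626×10⁻³⁴)(3×10⁸) / (3.43 × 1.602×10⁻¹⁹)
λ = 361.47 nm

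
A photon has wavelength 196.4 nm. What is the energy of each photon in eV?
6.3128 eV

Using E = hf = hc/λ:

E = hc/λ = (6.626×10⁻³⁴ J·s)(3×10⁸ m/s) / (196.4×10⁻⁹ m)
E = 6.3128 eV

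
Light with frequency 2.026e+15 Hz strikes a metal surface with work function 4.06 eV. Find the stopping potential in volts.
4.3189 V

The stopping potential V_s satisfies: eV_s = KE_max

First, find KE_max using Einstein's equation:
E_photon = hf = (6.626×10⁻³⁴ J·s)(2.026e+15 Hz) = 8.3789 eV
KE_max = E_photon - φ = 8.3789 - 4.06 = 4.3189 eV

Since eV_s = KE_max:
V_s = KE_max/e = 4.3189 V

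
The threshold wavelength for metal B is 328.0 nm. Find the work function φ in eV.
3.78 eV

At the threshold wavelength, photon energy equals work function:
φ = hc/λ₀

Calculating:
φ = (6.626×10⁻³⁴ J·s)(3×10⁸ m/s) / (328.0×10⁻⁹ m)
φ = 3.78 eV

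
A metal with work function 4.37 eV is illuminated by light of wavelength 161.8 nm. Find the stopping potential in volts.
3.2928 V

The stopping potential V_s satisfies: eV_s = KE_max

First, find KE_max using Einstein's equation:
E_photon = hc/λ = 7.6628 eV
KE_max = E_photon - φ = 7.6628 - 4.37 = 3.2928 eV

Since eV_s = KE_max:
V_s = KE_max/e = 3.2928 V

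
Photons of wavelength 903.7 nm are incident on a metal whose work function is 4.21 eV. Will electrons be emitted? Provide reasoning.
No

For photoemission, the photon energy must exceed the work function.

Photon energy: E = hc/λ = 1.3720 eV
Work function: φ = 4.21 eV

Since E_photon (1.3720 eV) < φ (4.21 eV), photoemission will NOT occur.
The threshold wavelength is λ₀ = hc/φ = 294.5 nm.
Since 903.7 nm > 294.5 nm, the photons lack sufficient energy.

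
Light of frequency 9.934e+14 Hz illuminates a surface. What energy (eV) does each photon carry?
4.1084 eV

Using E = hf:

E = hf = (6.626×10⁻³⁴ J·s)(9.934e+14 Hz)
E = 4.1084 eV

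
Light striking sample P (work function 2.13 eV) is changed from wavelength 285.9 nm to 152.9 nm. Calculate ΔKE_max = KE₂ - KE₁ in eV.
3.7722 eV

Using Einstein's equation: KE_max = hc/λ - φ

For λ₁ = 285.9 nm:
KE₁ = hc/λ₁ - φ = 4.3366 - 2.13 = 2.2066 eV

For λ₂ = 152.9 nm:
KE₂ = hc/λ₂ - φ = 8.1088 - 2.13 = 5.9788 eV

Change in KE:
ΔKE = KE₂ - KE₁ = 5.9788 - 2.2066 = 3.7722 eV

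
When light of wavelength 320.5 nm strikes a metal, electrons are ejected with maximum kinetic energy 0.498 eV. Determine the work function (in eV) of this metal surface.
3.37 eV

From Einstein's photoelectric equation: KE_max = hf - φ = hc/λ - φ

Rearranging for φ:
φ = hc/λ - KE_max

Calculate photon energy:
E_photon = hc/λ = 3.8685 eV

Therefore:
φ = 3.8685 - 0.498 = 3.37 eV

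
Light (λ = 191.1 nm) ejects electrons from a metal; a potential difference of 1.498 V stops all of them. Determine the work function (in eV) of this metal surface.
4.99 eV

The stopping potential gives the maximum kinetic energy: KE_max = eV_s = 1.498 eV

From Einstein's photoelectric equation: KE_max = hc/λ - φ
Rearranging: φ = hc/λ - KE_max

Calculate photon energy:
E_photon = hc/λ = (6.626×10⁻³⁴ J·s)(3×10⁸ m/s) / (191.1×10⁻⁹ m) = 6.4879 eV

Therefore:
φ = 6.4879 - 1.498 = 4.99 eV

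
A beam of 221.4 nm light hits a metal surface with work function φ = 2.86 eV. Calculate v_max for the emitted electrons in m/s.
9.8175e+05 m/s

First, find the maximum kinetic energy:
E_photon = hc/λ = 5.6000 eV
KE_max = E_photon - φ = 5.6000 - 2.86 = 2.7400 eV

Convert to Joules: KE_max = 2.7400 × 1.602×10⁻¹⁹ J = 4.3900e-19 J

Then use KE = ½mv² to find velocity:
v = √(2·KE/m) = √(2 × 4.3900e-19 J / 9.109e-31 kg)
v = 9.8175e+05 m/s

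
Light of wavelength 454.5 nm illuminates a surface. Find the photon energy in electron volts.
2.7279 eV

Using E = hf = hc/λ:

E = hc/λ = (6.626×10⁻³⁴ J·s)(3×10⁸ m/s) / (454.5×10⁻⁹ m)
E = 2.7279 eV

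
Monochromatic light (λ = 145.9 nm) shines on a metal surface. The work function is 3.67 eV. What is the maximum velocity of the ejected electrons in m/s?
1.3032e+06 m/s

First, find the maximum kinetic energy:
E_photon = hc/λ = 8.4979 eV
KE_max = E_photon - φ = 8.4979 - 3.67 = 4.8279 eV

Convert to Joules: KE_max = 4.8279 × 1.602×10⁻¹⁹ J = 7.7351e-19 J

Then use KE = ½mv² to find velocity:
v = √(2·KE/m) = √(2 × 7.7351e-19 J / 9.109e-31 kg)
v = 1.3032e+06 m/s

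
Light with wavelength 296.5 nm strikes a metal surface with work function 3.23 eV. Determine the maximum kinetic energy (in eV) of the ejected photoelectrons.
0.9516 eV

Using Einstein's photoelectric equation: KE_max = hf - φ = hc/λ - φ

First, calculate the photon energy:
E_photon = hc/λ = (6.626×10⁻³⁴ J·s)(3×10⁸ m/s) / (296.5×10⁻⁹ m)
E_photon = 4.1816 eV

Then, the maximum kinetic energy:
KE_max = E_photon - φ = 4.1816 eV - 3.23 eV = 0.9516 eV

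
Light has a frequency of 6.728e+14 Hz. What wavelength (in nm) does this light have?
445.59 nm

Using the wave equation: c = fλ

Solving for wavelength:
λ = c/f = (3×10⁸ m/s) / (6.728e+14 Hz)
λ = 445.59 nm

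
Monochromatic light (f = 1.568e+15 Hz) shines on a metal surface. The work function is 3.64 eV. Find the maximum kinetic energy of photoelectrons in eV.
2.8447 eV

Using Einstein's photoelectric equation: KE_max = hf - φ

First, calculate the photon energy:
E_photon = hf = (6.626×10⁻³⁴ J·s)(1.568e+15 Hz)
E_photon = 6.4847 eV

Then, the maximum kinetic energy:
KE_max = E_photon - φ = 6.4847 eV - 3.64 eV = 2.8447 eV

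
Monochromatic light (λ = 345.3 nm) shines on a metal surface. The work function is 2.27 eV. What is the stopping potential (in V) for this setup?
1.3206 V

The stopping potential V_s satisfies: eV_s = KE_max

First, find KE_max using Einstein's equation:
E_photon = hc/λ = 3.5906 eV
KE_max = E_photon - φ = 3.5906 - 2.27 = 1.3206 eV

Since eV_s = KE_max:
V_s = KE_max/e = 1.3206 V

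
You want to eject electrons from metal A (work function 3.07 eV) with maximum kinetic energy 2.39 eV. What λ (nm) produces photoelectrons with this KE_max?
227.08 nm

From Einstein's equation: KE_max = hc/λ - φ

Rearranging for λ:
hc/λ = KE_max + φ
λ = hc/(KE_max + φ)

Required photon energy:
E_photon = KE_max + φ = 2.39 + 3.07 = 5.46 eV

Required wavelength:
λ = hc/E_photon = (6.626×10⁻³⁴)(3×10⁸) / (5.46 × 1.602×10⁻¹⁹)
λ = 227.08 nm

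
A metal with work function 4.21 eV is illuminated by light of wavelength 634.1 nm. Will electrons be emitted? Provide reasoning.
No

For photoemission, the photon energy must exceed the work function.

Photon energy: E = hc/λ = 1.9553 eV
Work function: φ = 4.21 eV

Since E_photon (1.9553 eV) < φ (4.21 eV), photoemission will NOT occur.
The threshold wavelength is λ₀ = hc/φ = 294.5 nm.
Since 634.1 nm > 294.5 nm, the photons lack sufficient energy.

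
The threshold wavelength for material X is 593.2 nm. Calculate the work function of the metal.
2.09 eV

At the threshold wavelength, photon energy equals work function:
φ = hc/λ₀

Calculating:
φ = (6.626×10⁻³⁴ J·s)(3×10⁸ m/s) / (593.2×10⁻⁹ m)
φ = 2.09 eV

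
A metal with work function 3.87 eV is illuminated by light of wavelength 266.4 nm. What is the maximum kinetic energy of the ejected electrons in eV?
0.7841 eV

Using Einstein's photoelectric equation: KE_max = hf - φ = hc/λ - φ

First, calculate the photon energy:
E_photon = hc/λ = (6.626×10⁻³⁴ J·s)(3×10⁸ m/s) / (266.4×10⁻⁹ m)
E_photon = 4.6541 eV

Then, the maximum kinetic energy:
KE_max = E_photon - φ = 4.6541 eV - 3.87 eV = 0.7841 eV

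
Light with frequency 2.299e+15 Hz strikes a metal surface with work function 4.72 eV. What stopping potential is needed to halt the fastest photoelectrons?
4.7879 V

The stopping potential V_s satisfies: eV_s = KE_max

First, find KE_max using Einstein's equation:
E_photon = hf = (6.626×10⁻³⁴ J·s)(2.299e+15 Hz) = 9.5079 eV
KE_max = E_photon - φ = 9.5079 - 4.72 = 4.7879 eV

Since eV_s = KE_max:
V_s = KE_max/e = 4.7879 V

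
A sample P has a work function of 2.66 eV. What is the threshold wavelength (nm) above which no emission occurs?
466.11 nm

The threshold wavelength is when the photon energy equals the work function:
hc/λ₀ = φ

Solving for λ₀:
λ₀ = hc/φ = (6.626×10⁻³⁴ J·s)(3×10⁸ m/s) / (2.66 eV × 1.602×10⁻¹⁹ J/eV)
λ₀ = 466.11 nm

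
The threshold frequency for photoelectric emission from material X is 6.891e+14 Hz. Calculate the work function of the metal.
2.85 eV

At the threshold frequency, photon energy equals work function:
φ = hf₀

Calculating:
φ = (6.626×10⁻³⁴ J·s)(6.891e+14 Hz)
φ = 2.85 eV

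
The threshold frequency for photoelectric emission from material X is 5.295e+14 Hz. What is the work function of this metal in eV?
2.19 eV

At the threshold frequency, photon energy equals work function:
φ = hf₀

Calculating:
φ = (6.626×10⁻³⁴ J·s)(5.295e+14 Hz)
φ = 2.19 eV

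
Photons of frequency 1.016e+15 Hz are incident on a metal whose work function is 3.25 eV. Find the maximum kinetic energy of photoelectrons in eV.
0.9518 eV

Using Einstein's photoelectric equation: KE_max = hf - φ

First, calculate the photon energy:
E_photon = hf = (6.626×10⁻³⁴ J·s)(1.016e+15 Hz)
E_photon = 4.2018 eV

Then, the maximum kinetic energy:
KE_max = E_photon - φ = 4.2018 eV - 3.25 eV = 0.9518 eV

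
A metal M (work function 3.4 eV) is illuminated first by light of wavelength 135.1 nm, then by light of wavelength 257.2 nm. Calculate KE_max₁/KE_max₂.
4.0669

Using Einstein's equation: KE_max = hc/λ - φ

For λ₁ = 135.1 nm:
E₁ = hc/λ₁ = 9.1772 eV
KE₁ = E₁ - φ = 9.1772 - 3.4 = 5.7772 eV

For λ₂ = 257.2 nm:
E₂ = hc/λ₂ = 4.8205 eV
KE₂ = E₂ - φ = 4.8205 - 3.4 = 1.4205 eV

Ratio: KE₁/KE₂ = 5.7772/1.4205 = 4.0669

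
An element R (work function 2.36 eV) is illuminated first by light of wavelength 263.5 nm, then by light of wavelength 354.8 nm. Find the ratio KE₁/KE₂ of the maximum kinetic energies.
2.0673

Using Einstein's equation: KE_max = hc/λ - φ

For λ₁ = 263.5 nm:
E₁ = hc/λ₁ = 4.7053 eV
KE₁ = E₁ - φ = 4.7053 - 2.36 = 2.3453 eV

For λ₂ = 354.8 nm:
E₂ = hc/λ₂ = 3.4945 eV
KE₂ = E₂ - φ = 3.4945 - 2.36 = 1.1345 eV

Ratio: KE₁/KE₂ = 2.3453/1.1345 = 2.0673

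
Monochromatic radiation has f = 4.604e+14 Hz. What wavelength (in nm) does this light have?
651.16 nm

Using the wave equation: c = fλ

Solving for wavelength:
λ = c/f = (3×10⁸ m/s) / (4.604e+14 Hz)
λ = 651.16 nm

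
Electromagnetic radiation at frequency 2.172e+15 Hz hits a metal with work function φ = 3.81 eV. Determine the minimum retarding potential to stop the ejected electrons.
5.1727 V

The stopping potential V_s satisfies: eV_s = KE_max

First, find KE_max using Einstein's equation:
E_photon = hf = (6.626×10⁻³⁴ J·s)(2.172e+15 Hz) = 8.9827 eV
KE_max = E_photon - φ = 8.9827 - 3.81 = 5.1727 eV

Since eV_s = KE_max:
V_s = KE_max/e = 5.1727 V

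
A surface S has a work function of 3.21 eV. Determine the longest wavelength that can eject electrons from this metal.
386.24 nm

The threshold wavelength is when the photon energy equals the work function:
hc/λ₀ = φ

Solving for λ₀:
λ₀ = hc/φ = (6.626×10⁻³⁴ J·s)(3×10⁸ m/s) / (3.21 eV × 1.602×10⁻¹⁹ J/eV)
λ₀ = 386.24 nm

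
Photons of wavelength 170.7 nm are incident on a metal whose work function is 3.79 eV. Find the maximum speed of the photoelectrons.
1.1053e+06 m/s

First, find the maximum kinetic energy:
E_photon = hc/λ = 7.2633 eV
KE_max = E_photon - φ = 7.2633 - 3.79 = 3.4733 eV

Convert to Joules: KE_max = 3.4733 × 1.602×10⁻¹⁹ J = 5.5648e-19 J

Then use KE = ½mv² to find velocity:
v = √(2·KE/m) = √(2 × 5.5648e-19 J / 9.109e-31 kg)
v = 1.1053e+06 m/s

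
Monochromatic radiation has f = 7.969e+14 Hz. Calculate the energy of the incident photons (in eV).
3.2957 eV

Using E = hf:

E = hf = (6.626×10⁻³⁴ J·s)(7.969e+14 Hz)
E = 3.2957 eV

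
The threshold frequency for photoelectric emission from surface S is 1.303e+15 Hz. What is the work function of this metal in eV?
5.39 eV

At the threshold frequency, photon energy equals work function:
φ = hf₀

Calculating:
φ = (6.626×10⁻³⁴ J·s)(1.303e+15 Hz)
φ = 5.39 eV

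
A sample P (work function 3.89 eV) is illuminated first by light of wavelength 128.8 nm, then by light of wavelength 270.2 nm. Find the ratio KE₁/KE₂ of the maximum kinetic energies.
8.2108

Using Einstein's equation: KE_max = hc/λ - φ

For λ₁ = 128.8 nm:
E₁ = hc/λ₁ = 9.6261 eV
KE₁ = E₁ - φ = 9.6261 - 3.89 = 5.7361 eV

For λ₂ = 270.2 nm:
E₂ = hc/λ₂ = 4.5886 eV
KE₂ = E₂ - φ = 4.5886 - 3.89 = 0.6986 eV

Ratio: KE₁/KE₂ = 5.7361/0.6986 = 8.2108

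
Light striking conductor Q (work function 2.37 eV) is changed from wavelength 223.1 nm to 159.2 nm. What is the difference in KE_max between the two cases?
2.2306 eV

Using Einstein's equation: KE_max = hc/λ - φ

For λ₁ = 223.1 nm:
KE₁ = hc/λ₁ - φ = 5.5573 - 2.37 = 3.1873 eV

For λ₂ = 159.2 nm:
KE₂ = hc/λ₂ - φ = 7.7880 - 2.37 = 5.4180 eV

Change in KE:
ΔKE = KE₂ - KE₁ = 5.4180 - 3.1873 = 2.2306 eV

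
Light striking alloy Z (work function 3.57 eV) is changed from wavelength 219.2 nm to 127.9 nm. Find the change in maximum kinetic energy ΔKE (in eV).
4.0376 eV

Using Einstein's equation: KE_max = hc/λ - φ

For λ₁ = 219.2 nm:
KE₁ = hc/λ₁ - φ = 5.6562 - 3.57 = 2.0862 eV

For λ₂ = 127.9 nm:
KE₂ = hc/λ₂ - φ = 9.6938 - 3.57 = 6.1238 eV

Change in KE:
ΔKE = KE₂ - KE₁ = 6.1238 - 2.0862 = 4.0376 eV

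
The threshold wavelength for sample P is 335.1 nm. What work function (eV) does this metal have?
3.70 eV

At the threshold wavelength, photon energy equals work function:
φ = hc/λ₀

Calculating:
φ = (6.626×10⁻³⁴ J·s)(3×10⁸ m/s) / (335.1×10⁻⁹ m)
φ = 3.70 eV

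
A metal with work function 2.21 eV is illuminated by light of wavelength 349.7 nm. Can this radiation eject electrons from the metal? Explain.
Yes

For photoemission, the photon energy must exceed the work function.

Photon energy: E = hc/λ = 3.5454 eV
Work function: φ = 2.21 eV

Since E_photon (3.5454 eV) > φ (2.21 eV), photoemission WILL occur.
The threshold wavelength is λ₀ = hc/φ = 561.0 nm.
Since 349.7 nm < 561.0 nm, the light has sufficient energy.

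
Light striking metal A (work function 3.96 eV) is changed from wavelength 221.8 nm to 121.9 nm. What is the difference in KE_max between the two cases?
4.5811 eV

Using Einstein's equation: KE_max = hc/λ - φ

For λ₁ = 221.8 nm:
KE₁ = hc/λ₁ - φ = 5.5899 - 3.96 = 1.6299 eV

For λ₂ = 121.9 nm:
KE₂ = hc/λ₂ - φ = 10.1710 - 3.96 = 6.2110 eV

Change in KE:
ΔKE = KE₂ - KE₁ = 6.2110 - 1.6299 = 4.5811 eV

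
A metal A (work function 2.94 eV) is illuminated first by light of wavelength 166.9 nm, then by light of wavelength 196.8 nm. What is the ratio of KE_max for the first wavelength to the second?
1.3359

Using Einstein's equation: KE_max = hc/λ - φ

For λ₁ = 166.9 nm:
E₁ = hc/λ₁ = 7.4287 eV
KE₁ = E₁ - φ = 7.4287 - 2.94 = 4.4887 eV

For λ₂ = 196.8 nm:
E₂ = hc/λ₂ = 6.3000 eV
KE₂ = E₂ - φ = 6.3000 - 2.94 = 3.3600 eV

Ratio: KE₁/KE₂ = 4.4887/3.3600 = 1.3359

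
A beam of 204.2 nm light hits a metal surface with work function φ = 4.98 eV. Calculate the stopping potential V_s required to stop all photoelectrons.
1.0917 V

The stopping potential V_s satisfies: eV_s = KE_max

First, find KE_max using Einstein's equation:
E_photon = hc/λ = 6.0717 eV
KE_max = E_photon - φ = 6.0717 - 4.98 = 1.0917 eV

Since eV_s = KE_max:
V_s = KE_max/e = 1.0917 V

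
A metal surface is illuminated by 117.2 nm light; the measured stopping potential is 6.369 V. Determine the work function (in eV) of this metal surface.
4.21 eV

The stopping potential gives the maximum kinetic energy: KE_max = eV_s = 6.369 eV

From Einstein's photoelectric equation: KE_max = hc/λ - φ
Rearranging: φ = hc/λ - KE_max

Calculate photon energy:
E_photon = hc/λ = (6.626×10⁻³⁴ J·s)(3×10⁸ m/s) / (117.2×10⁻⁹ m) = 10.5789 eV

Therefore:
φ = 10.5789 - 6.369 = 4.21 eV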